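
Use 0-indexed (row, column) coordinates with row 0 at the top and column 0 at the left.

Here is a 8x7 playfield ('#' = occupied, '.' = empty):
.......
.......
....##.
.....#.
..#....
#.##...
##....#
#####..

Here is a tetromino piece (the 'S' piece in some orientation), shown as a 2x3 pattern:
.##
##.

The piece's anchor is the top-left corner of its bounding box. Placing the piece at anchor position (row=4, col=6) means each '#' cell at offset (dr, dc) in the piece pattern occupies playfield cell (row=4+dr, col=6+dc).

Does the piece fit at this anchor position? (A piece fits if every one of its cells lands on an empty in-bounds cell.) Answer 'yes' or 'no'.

Check each piece cell at anchor (4, 6):
  offset (0,1) -> (4,7): out of bounds -> FAIL
  offset (0,2) -> (4,8): out of bounds -> FAIL
  offset (1,0) -> (5,6): empty -> OK
  offset (1,1) -> (5,7): out of bounds -> FAIL
All cells valid: no

Answer: no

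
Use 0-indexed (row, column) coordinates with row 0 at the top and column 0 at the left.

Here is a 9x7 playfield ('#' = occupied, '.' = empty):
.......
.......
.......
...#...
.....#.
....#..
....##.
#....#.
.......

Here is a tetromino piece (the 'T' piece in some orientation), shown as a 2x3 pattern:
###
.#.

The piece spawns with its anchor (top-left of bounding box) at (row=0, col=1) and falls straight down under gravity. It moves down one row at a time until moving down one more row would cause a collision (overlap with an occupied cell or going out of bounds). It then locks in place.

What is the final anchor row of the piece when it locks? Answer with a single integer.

Answer: 2

Derivation:
Spawn at (row=0, col=1). Try each row:
  row 0: fits
  row 1: fits
  row 2: fits
  row 3: blocked -> lock at row 2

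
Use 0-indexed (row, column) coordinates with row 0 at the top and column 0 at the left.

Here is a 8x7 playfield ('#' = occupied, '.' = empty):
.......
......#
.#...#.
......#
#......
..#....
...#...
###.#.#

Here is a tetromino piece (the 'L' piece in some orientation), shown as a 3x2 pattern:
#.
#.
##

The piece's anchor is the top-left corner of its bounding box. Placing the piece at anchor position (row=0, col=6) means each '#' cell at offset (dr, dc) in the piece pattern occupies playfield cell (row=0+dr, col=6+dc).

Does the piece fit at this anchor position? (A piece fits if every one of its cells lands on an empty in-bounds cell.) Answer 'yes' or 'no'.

Answer: no

Derivation:
Check each piece cell at anchor (0, 6):
  offset (0,0) -> (0,6): empty -> OK
  offset (1,0) -> (1,6): occupied ('#') -> FAIL
  offset (2,0) -> (2,6): empty -> OK
  offset (2,1) -> (2,7): out of bounds -> FAIL
All cells valid: no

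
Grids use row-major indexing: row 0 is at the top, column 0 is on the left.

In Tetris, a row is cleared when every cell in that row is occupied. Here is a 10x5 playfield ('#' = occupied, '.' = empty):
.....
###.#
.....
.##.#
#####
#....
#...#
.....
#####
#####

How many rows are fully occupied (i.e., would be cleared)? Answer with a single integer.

Check each row:
  row 0: 5 empty cells -> not full
  row 1: 1 empty cell -> not full
  row 2: 5 empty cells -> not full
  row 3: 2 empty cells -> not full
  row 4: 0 empty cells -> FULL (clear)
  row 5: 4 empty cells -> not full
  row 6: 3 empty cells -> not full
  row 7: 5 empty cells -> not full
  row 8: 0 empty cells -> FULL (clear)
  row 9: 0 empty cells -> FULL (clear)
Total rows cleared: 3

Answer: 3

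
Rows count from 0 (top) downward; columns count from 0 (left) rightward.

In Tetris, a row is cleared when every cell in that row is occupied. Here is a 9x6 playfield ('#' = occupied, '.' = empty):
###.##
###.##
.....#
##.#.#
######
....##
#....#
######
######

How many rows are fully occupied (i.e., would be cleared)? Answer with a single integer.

Answer: 3

Derivation:
Check each row:
  row 0: 1 empty cell -> not full
  row 1: 1 empty cell -> not full
  row 2: 5 empty cells -> not full
  row 3: 2 empty cells -> not full
  row 4: 0 empty cells -> FULL (clear)
  row 5: 4 empty cells -> not full
  row 6: 4 empty cells -> not full
  row 7: 0 empty cells -> FULL (clear)
  row 8: 0 empty cells -> FULL (clear)
Total rows cleared: 3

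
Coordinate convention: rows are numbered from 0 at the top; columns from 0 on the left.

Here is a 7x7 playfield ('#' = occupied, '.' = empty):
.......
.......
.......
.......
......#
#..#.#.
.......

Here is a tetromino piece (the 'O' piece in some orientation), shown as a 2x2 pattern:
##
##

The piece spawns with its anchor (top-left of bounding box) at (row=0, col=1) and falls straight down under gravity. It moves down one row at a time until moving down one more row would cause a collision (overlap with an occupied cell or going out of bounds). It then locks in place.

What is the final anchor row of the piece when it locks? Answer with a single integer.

Spawn at (row=0, col=1). Try each row:
  row 0: fits
  row 1: fits
  row 2: fits
  row 3: fits
  row 4: fits
  row 5: fits
  row 6: blocked -> lock at row 5

Answer: 5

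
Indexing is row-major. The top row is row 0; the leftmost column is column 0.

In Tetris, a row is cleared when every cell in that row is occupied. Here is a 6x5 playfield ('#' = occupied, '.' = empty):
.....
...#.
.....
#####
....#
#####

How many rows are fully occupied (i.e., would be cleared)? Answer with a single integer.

Check each row:
  row 0: 5 empty cells -> not full
  row 1: 4 empty cells -> not full
  row 2: 5 empty cells -> not full
  row 3: 0 empty cells -> FULL (clear)
  row 4: 4 empty cells -> not full
  row 5: 0 empty cells -> FULL (clear)
Total rows cleared: 2

Answer: 2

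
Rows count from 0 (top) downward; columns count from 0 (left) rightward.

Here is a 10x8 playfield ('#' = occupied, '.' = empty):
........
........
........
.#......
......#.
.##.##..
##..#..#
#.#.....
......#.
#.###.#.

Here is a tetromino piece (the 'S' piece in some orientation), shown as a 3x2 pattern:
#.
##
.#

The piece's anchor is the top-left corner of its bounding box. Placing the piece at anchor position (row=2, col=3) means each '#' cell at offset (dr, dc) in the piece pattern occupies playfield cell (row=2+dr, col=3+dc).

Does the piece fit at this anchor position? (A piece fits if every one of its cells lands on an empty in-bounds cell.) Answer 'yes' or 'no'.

Check each piece cell at anchor (2, 3):
  offset (0,0) -> (2,3): empty -> OK
  offset (1,0) -> (3,3): empty -> OK
  offset (1,1) -> (3,4): empty -> OK
  offset (2,1) -> (4,4): empty -> OK
All cells valid: yes

Answer: yes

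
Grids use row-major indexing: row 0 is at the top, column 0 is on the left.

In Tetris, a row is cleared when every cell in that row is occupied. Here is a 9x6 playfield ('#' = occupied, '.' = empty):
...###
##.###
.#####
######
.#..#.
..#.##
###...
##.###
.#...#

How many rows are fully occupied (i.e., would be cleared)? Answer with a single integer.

Answer: 1

Derivation:
Check each row:
  row 0: 3 empty cells -> not full
  row 1: 1 empty cell -> not full
  row 2: 1 empty cell -> not full
  row 3: 0 empty cells -> FULL (clear)
  row 4: 4 empty cells -> not full
  row 5: 3 empty cells -> not full
  row 6: 3 empty cells -> not full
  row 7: 1 empty cell -> not full
  row 8: 4 empty cells -> not full
Total rows cleared: 1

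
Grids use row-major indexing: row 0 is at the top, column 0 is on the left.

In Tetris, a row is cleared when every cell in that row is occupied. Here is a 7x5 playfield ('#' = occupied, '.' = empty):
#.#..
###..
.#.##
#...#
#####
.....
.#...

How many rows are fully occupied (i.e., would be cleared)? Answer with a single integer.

Check each row:
  row 0: 3 empty cells -> not full
  row 1: 2 empty cells -> not full
  row 2: 2 empty cells -> not full
  row 3: 3 empty cells -> not full
  row 4: 0 empty cells -> FULL (clear)
  row 5: 5 empty cells -> not full
  row 6: 4 empty cells -> not full
Total rows cleared: 1

Answer: 1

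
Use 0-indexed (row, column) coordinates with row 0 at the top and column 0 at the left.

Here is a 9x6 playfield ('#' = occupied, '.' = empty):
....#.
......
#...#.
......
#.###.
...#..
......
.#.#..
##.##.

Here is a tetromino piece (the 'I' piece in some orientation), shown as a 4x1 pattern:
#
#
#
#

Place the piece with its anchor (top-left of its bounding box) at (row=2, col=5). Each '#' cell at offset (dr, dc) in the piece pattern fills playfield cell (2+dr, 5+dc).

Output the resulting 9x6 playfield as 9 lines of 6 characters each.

Answer: ....#.
......
#...##
.....#
#.####
...#.#
......
.#.#..
##.##.

Derivation:
Fill (2+0,5+0) = (2,5)
Fill (2+1,5+0) = (3,5)
Fill (2+2,5+0) = (4,5)
Fill (2+3,5+0) = (5,5)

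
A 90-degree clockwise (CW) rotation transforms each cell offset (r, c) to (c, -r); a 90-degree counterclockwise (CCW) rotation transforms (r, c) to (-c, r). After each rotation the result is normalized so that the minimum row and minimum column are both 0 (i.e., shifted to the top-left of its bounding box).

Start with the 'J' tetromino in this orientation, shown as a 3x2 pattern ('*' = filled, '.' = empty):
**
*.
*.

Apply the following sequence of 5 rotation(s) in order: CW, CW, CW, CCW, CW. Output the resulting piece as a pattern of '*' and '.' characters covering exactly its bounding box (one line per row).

Answer: *..
***

Derivation:
Start:
**
*.
*.
After rotation 1 (CW):
***
..*
After rotation 2 (CW):
.*
.*
**
After rotation 3 (CW):
*..
***
After rotation 4 (CCW):
.*
.*
**
After rotation 5 (CW):
*..
***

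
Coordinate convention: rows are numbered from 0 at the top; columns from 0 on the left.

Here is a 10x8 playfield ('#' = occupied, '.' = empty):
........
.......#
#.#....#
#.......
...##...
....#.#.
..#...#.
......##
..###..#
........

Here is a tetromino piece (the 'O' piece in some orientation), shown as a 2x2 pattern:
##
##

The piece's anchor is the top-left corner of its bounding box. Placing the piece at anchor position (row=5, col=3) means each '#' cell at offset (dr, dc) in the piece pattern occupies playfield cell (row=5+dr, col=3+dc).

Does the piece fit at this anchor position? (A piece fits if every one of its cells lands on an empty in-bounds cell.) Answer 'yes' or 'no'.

Answer: no

Derivation:
Check each piece cell at anchor (5, 3):
  offset (0,0) -> (5,3): empty -> OK
  offset (0,1) -> (5,4): occupied ('#') -> FAIL
  offset (1,0) -> (6,3): empty -> OK
  offset (1,1) -> (6,4): empty -> OK
All cells valid: no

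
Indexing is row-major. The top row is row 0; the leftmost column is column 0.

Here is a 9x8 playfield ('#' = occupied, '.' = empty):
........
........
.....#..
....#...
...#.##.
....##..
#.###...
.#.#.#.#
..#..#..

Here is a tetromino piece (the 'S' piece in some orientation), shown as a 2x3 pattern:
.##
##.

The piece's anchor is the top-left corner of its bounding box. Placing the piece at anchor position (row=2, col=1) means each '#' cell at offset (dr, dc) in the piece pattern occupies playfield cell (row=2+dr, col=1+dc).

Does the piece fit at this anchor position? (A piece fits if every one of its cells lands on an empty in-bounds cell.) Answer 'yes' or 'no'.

Answer: yes

Derivation:
Check each piece cell at anchor (2, 1):
  offset (0,1) -> (2,2): empty -> OK
  offset (0,2) -> (2,3): empty -> OK
  offset (1,0) -> (3,1): empty -> OK
  offset (1,1) -> (3,2): empty -> OK
All cells valid: yes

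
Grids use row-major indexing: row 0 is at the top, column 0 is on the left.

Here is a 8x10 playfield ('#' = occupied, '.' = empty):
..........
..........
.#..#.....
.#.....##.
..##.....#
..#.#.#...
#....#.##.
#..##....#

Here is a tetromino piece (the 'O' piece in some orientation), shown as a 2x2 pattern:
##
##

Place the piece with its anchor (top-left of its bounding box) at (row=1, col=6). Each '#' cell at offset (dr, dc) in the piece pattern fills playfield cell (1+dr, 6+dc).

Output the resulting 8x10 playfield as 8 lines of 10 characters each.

Fill (1+0,6+0) = (1,6)
Fill (1+0,6+1) = (1,7)
Fill (1+1,6+0) = (2,6)
Fill (1+1,6+1) = (2,7)

Answer: ..........
......##..
.#..#.##..
.#.....##.
..##.....#
..#.#.#...
#....#.##.
#..##....#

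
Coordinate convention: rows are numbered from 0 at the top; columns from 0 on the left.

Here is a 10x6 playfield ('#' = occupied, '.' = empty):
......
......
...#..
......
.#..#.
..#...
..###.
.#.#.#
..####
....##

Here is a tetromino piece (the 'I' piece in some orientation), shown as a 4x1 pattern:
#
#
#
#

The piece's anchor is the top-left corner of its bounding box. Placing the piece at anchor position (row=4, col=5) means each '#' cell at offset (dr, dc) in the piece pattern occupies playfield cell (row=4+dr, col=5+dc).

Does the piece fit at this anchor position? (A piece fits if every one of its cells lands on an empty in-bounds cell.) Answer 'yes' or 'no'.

Check each piece cell at anchor (4, 5):
  offset (0,0) -> (4,5): empty -> OK
  offset (1,0) -> (5,5): empty -> OK
  offset (2,0) -> (6,5): empty -> OK
  offset (3,0) -> (7,5): occupied ('#') -> FAIL
All cells valid: no

Answer: no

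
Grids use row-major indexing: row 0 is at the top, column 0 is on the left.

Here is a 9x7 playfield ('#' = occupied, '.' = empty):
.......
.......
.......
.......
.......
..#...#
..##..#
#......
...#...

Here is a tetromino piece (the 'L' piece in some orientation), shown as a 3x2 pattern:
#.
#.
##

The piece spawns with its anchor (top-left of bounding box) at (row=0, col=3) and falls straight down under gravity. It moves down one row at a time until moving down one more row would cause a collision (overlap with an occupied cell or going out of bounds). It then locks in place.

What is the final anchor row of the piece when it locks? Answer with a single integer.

Answer: 3

Derivation:
Spawn at (row=0, col=3). Try each row:
  row 0: fits
  row 1: fits
  row 2: fits
  row 3: fits
  row 4: blocked -> lock at row 3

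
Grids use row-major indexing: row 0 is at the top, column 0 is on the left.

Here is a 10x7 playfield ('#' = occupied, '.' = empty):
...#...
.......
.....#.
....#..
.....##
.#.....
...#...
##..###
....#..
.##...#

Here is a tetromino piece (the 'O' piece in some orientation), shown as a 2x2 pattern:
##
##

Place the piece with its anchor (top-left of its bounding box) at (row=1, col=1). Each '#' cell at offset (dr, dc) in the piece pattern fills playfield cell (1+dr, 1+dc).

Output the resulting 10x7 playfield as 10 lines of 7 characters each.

Fill (1+0,1+0) = (1,1)
Fill (1+0,1+1) = (1,2)
Fill (1+1,1+0) = (2,1)
Fill (1+1,1+1) = (2,2)

Answer: ...#...
.##....
.##..#.
....#..
.....##
.#.....
...#...
##..###
....#..
.##...#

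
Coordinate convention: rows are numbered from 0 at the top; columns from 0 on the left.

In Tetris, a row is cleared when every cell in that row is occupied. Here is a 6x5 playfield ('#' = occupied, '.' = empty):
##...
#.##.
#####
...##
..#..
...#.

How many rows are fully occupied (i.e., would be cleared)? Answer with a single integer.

Check each row:
  row 0: 3 empty cells -> not full
  row 1: 2 empty cells -> not full
  row 2: 0 empty cells -> FULL (clear)
  row 3: 3 empty cells -> not full
  row 4: 4 empty cells -> not full
  row 5: 4 empty cells -> not full
Total rows cleared: 1

Answer: 1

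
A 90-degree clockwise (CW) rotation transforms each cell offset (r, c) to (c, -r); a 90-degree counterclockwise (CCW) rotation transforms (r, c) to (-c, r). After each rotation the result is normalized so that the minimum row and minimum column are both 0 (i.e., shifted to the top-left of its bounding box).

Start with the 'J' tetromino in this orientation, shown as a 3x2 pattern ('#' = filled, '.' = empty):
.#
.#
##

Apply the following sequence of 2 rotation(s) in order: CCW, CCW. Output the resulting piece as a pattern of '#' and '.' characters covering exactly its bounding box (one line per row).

Start:
.#
.#
##
After rotation 1 (CCW):
###
..#
After rotation 2 (CCW):
##
#.
#.

Answer: ##
#.
#.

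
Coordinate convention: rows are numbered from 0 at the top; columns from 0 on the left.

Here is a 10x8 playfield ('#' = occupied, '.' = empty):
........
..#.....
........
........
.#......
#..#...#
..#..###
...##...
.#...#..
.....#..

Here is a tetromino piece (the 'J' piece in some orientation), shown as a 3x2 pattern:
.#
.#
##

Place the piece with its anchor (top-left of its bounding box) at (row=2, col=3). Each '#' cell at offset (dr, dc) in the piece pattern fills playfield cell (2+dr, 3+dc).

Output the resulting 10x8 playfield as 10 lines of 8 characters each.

Fill (2+0,3+1) = (2,4)
Fill (2+1,3+1) = (3,4)
Fill (2+2,3+0) = (4,3)
Fill (2+2,3+1) = (4,4)

Answer: ........
..#.....
....#...
....#...
.#.##...
#..#...#
..#..###
...##...
.#...#..
.....#..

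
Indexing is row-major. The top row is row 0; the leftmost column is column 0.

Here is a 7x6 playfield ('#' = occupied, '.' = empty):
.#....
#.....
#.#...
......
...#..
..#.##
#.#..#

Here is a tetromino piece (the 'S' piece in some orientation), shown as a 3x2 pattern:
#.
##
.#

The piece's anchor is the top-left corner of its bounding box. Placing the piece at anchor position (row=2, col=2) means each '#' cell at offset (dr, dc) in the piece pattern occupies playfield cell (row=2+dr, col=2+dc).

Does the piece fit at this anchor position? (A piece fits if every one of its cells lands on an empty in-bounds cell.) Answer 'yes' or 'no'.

Check each piece cell at anchor (2, 2):
  offset (0,0) -> (2,2): occupied ('#') -> FAIL
  offset (1,0) -> (3,2): empty -> OK
  offset (1,1) -> (3,3): empty -> OK
  offset (2,1) -> (4,3): occupied ('#') -> FAIL
All cells valid: no

Answer: no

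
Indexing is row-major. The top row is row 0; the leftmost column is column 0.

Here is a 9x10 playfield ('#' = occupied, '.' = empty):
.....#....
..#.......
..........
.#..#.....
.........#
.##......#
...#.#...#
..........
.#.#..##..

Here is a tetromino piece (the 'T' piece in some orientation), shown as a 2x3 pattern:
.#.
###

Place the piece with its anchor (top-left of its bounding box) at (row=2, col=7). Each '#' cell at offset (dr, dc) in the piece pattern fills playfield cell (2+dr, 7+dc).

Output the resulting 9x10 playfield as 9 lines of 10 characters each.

Fill (2+0,7+1) = (2,8)
Fill (2+1,7+0) = (3,7)
Fill (2+1,7+1) = (3,8)
Fill (2+1,7+2) = (3,9)

Answer: .....#....
..#.......
........#.
.#..#..###
.........#
.##......#
...#.#...#
..........
.#.#..##..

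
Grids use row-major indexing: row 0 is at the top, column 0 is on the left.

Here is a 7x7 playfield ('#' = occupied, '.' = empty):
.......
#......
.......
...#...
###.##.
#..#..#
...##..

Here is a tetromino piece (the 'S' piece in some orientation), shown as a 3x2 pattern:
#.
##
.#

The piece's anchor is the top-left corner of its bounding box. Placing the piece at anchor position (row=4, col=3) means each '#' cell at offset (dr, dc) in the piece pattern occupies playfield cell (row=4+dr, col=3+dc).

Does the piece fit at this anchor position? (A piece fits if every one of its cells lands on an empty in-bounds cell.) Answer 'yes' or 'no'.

Answer: no

Derivation:
Check each piece cell at anchor (4, 3):
  offset (0,0) -> (4,3): empty -> OK
  offset (1,0) -> (5,3): occupied ('#') -> FAIL
  offset (1,1) -> (5,4): empty -> OK
  offset (2,1) -> (6,4): occupied ('#') -> FAIL
All cells valid: no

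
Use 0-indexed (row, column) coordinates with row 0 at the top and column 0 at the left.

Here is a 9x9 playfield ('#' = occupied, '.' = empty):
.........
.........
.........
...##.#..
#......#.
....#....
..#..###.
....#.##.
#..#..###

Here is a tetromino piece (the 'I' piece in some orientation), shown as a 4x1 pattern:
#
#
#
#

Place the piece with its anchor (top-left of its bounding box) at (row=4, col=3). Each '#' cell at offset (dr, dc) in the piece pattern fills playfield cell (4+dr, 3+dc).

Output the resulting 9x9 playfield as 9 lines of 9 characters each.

Answer: .........
.........
.........
...##.#..
#..#...#.
...##....
..##.###.
...##.##.
#..#..###

Derivation:
Fill (4+0,3+0) = (4,3)
Fill (4+1,3+0) = (5,3)
Fill (4+2,3+0) = (6,3)
Fill (4+3,3+0) = (7,3)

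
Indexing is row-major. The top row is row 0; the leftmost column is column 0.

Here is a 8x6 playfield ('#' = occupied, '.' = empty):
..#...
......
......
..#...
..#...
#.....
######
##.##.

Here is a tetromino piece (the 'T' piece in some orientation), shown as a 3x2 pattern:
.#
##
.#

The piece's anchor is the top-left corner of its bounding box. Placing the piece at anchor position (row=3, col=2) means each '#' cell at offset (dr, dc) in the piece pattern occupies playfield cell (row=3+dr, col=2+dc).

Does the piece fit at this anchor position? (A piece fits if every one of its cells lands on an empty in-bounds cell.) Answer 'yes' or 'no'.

Check each piece cell at anchor (3, 2):
  offset (0,1) -> (3,3): empty -> OK
  offset (1,0) -> (4,2): occupied ('#') -> FAIL
  offset (1,1) -> (4,3): empty -> OK
  offset (2,1) -> (5,3): empty -> OK
All cells valid: no

Answer: no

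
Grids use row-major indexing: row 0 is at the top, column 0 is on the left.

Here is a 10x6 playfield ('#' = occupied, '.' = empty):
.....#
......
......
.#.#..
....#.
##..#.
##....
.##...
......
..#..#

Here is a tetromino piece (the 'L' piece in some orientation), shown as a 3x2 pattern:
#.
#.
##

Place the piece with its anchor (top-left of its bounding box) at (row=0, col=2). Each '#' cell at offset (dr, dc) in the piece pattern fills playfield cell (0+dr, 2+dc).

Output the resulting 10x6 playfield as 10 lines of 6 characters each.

Answer: ..#..#
..#...
..##..
.#.#..
....#.
##..#.
##....
.##...
......
..#..#

Derivation:
Fill (0+0,2+0) = (0,2)
Fill (0+1,2+0) = (1,2)
Fill (0+2,2+0) = (2,2)
Fill (0+2,2+1) = (2,3)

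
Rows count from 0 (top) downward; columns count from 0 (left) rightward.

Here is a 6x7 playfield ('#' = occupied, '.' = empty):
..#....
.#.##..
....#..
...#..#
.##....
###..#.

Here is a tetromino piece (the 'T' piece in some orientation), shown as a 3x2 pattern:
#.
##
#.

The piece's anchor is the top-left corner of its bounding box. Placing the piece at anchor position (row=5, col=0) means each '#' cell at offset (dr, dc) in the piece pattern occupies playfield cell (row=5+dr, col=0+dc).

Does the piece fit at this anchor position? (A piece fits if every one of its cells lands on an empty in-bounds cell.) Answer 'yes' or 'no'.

Answer: no

Derivation:
Check each piece cell at anchor (5, 0):
  offset (0,0) -> (5,0): occupied ('#') -> FAIL
  offset (1,0) -> (6,0): out of bounds -> FAIL
  offset (1,1) -> (6,1): out of bounds -> FAIL
  offset (2,0) -> (7,0): out of bounds -> FAIL
All cells valid: no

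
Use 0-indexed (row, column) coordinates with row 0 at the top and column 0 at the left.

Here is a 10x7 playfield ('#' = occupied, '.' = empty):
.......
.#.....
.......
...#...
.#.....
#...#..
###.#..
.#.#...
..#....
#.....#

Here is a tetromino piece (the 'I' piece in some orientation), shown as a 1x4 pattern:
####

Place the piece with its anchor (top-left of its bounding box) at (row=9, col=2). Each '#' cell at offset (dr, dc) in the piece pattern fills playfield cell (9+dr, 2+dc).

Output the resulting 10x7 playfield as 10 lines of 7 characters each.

Fill (9+0,2+0) = (9,2)
Fill (9+0,2+1) = (9,3)
Fill (9+0,2+2) = (9,4)
Fill (9+0,2+3) = (9,5)

Answer: .......
.#.....
.......
...#...
.#.....
#...#..
###.#..
.#.#...
..#....
#.#####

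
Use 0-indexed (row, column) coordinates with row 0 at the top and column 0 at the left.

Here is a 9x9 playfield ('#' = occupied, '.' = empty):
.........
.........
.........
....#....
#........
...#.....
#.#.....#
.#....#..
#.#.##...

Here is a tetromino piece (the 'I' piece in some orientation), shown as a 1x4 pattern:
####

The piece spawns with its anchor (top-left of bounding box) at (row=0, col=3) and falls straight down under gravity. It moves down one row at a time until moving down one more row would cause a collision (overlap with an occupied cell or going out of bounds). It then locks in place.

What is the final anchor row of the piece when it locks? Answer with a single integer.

Answer: 2

Derivation:
Spawn at (row=0, col=3). Try each row:
  row 0: fits
  row 1: fits
  row 2: fits
  row 3: blocked -> lock at row 2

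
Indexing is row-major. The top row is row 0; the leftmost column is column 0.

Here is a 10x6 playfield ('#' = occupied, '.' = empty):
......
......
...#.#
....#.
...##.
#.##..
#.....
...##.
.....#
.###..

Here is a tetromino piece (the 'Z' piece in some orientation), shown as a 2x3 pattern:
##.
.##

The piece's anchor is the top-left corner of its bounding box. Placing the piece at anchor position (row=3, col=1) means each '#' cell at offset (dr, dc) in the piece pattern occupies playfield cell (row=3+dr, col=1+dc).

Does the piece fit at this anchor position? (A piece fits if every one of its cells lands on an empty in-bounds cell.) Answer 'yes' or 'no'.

Check each piece cell at anchor (3, 1):
  offset (0,0) -> (3,1): empty -> OK
  offset (0,1) -> (3,2): empty -> OK
  offset (1,1) -> (4,2): empty -> OK
  offset (1,2) -> (4,3): occupied ('#') -> FAIL
All cells valid: no

Answer: no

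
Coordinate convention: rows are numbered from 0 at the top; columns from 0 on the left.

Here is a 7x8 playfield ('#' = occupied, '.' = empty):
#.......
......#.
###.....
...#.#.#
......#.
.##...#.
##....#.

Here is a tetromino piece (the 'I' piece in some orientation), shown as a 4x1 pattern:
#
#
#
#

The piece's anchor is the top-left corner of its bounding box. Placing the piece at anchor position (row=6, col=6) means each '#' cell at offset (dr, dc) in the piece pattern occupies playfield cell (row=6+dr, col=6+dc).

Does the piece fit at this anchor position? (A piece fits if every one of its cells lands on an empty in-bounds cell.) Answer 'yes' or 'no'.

Check each piece cell at anchor (6, 6):
  offset (0,0) -> (6,6): occupied ('#') -> FAIL
  offset (1,0) -> (7,6): out of bounds -> FAIL
  offset (2,0) -> (8,6): out of bounds -> FAIL
  offset (3,0) -> (9,6): out of bounds -> FAIL
All cells valid: no

Answer: no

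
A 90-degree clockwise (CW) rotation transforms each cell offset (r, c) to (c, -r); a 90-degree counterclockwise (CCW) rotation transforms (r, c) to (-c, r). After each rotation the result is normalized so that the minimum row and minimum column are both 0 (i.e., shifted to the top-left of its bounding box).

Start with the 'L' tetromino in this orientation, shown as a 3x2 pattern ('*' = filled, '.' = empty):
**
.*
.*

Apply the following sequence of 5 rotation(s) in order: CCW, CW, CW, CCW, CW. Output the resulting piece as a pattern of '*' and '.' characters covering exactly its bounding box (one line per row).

Answer: ..*
***

Derivation:
Start:
**
.*
.*
After rotation 1 (CCW):
***
*..
After rotation 2 (CW):
**
.*
.*
After rotation 3 (CW):
..*
***
After rotation 4 (CCW):
**
.*
.*
After rotation 5 (CW):
..*
***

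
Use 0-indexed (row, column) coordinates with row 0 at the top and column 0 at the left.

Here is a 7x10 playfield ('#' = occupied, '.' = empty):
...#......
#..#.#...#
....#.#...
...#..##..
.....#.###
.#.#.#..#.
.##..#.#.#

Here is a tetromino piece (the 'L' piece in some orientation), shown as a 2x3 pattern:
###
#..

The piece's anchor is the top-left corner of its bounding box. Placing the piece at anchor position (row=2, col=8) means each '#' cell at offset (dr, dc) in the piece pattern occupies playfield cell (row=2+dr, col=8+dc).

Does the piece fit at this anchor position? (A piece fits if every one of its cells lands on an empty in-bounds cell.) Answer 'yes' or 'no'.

Answer: no

Derivation:
Check each piece cell at anchor (2, 8):
  offset (0,0) -> (2,8): empty -> OK
  offset (0,1) -> (2,9): empty -> OK
  offset (0,2) -> (2,10): out of bounds -> FAIL
  offset (1,0) -> (3,8): empty -> OK
All cells valid: no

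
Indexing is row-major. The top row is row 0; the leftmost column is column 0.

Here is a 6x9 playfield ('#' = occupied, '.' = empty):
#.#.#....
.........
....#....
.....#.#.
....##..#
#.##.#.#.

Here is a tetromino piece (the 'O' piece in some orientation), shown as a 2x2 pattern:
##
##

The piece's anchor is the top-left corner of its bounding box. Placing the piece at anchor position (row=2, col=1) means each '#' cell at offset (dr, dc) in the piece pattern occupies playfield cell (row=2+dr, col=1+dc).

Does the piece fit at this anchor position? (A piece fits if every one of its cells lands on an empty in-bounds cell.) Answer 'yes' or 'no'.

Answer: yes

Derivation:
Check each piece cell at anchor (2, 1):
  offset (0,0) -> (2,1): empty -> OK
  offset (0,1) -> (2,2): empty -> OK
  offset (1,0) -> (3,1): empty -> OK
  offset (1,1) -> (3,2): empty -> OK
All cells valid: yes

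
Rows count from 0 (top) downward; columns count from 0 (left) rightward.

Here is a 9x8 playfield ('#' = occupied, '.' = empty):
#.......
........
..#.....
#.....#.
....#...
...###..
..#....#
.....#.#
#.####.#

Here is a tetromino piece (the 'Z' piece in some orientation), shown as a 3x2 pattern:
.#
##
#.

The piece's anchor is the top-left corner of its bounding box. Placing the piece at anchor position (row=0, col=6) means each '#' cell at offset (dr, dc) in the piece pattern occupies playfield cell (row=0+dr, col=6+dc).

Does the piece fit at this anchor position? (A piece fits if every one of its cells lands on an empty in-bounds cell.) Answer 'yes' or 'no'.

Check each piece cell at anchor (0, 6):
  offset (0,1) -> (0,7): empty -> OK
  offset (1,0) -> (1,6): empty -> OK
  offset (1,1) -> (1,7): empty -> OK
  offset (2,0) -> (2,6): empty -> OK
All cells valid: yes

Answer: yes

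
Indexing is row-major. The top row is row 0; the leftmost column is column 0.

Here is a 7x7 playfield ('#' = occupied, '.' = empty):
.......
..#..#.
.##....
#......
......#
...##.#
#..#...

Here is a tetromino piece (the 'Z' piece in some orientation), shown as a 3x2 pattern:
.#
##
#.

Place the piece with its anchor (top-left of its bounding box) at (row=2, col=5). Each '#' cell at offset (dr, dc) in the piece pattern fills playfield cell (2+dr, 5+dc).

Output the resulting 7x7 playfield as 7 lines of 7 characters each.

Answer: .......
..#..#.
.##...#
#....##
.....##
...##.#
#..#...

Derivation:
Fill (2+0,5+1) = (2,6)
Fill (2+1,5+0) = (3,5)
Fill (2+1,5+1) = (3,6)
Fill (2+2,5+0) = (4,5)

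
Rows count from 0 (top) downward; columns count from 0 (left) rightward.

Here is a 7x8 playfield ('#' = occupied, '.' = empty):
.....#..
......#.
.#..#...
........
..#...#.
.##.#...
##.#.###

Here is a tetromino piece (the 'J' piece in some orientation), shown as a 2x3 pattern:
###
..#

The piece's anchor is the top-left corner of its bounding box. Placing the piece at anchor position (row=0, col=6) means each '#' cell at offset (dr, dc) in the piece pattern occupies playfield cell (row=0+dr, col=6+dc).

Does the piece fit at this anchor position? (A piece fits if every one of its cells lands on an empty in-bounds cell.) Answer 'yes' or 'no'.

Answer: no

Derivation:
Check each piece cell at anchor (0, 6):
  offset (0,0) -> (0,6): empty -> OK
  offset (0,1) -> (0,7): empty -> OK
  offset (0,2) -> (0,8): out of bounds -> FAIL
  offset (1,2) -> (1,8): out of bounds -> FAIL
All cells valid: no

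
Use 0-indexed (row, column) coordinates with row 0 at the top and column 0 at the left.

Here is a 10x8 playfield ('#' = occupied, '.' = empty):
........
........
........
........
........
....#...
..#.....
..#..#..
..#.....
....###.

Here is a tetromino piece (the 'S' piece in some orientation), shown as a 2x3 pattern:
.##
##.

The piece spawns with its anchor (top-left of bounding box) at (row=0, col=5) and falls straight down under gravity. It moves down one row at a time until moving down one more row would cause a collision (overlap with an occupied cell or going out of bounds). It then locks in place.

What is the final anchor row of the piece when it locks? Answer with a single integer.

Answer: 5

Derivation:
Spawn at (row=0, col=5). Try each row:
  row 0: fits
  row 1: fits
  row 2: fits
  row 3: fits
  row 4: fits
  row 5: fits
  row 6: blocked -> lock at row 5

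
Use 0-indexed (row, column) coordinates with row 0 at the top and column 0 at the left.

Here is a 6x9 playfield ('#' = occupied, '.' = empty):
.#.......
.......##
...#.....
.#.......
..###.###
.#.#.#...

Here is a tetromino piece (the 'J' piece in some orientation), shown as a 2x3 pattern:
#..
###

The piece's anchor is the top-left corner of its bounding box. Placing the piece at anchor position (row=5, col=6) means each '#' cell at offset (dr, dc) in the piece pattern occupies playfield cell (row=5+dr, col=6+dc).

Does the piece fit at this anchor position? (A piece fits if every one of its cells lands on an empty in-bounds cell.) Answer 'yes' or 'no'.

Answer: no

Derivation:
Check each piece cell at anchor (5, 6):
  offset (0,0) -> (5,6): empty -> OK
  offset (1,0) -> (6,6): out of bounds -> FAIL
  offset (1,1) -> (6,7): out of bounds -> FAIL
  offset (1,2) -> (6,8): out of bounds -> FAIL
All cells valid: no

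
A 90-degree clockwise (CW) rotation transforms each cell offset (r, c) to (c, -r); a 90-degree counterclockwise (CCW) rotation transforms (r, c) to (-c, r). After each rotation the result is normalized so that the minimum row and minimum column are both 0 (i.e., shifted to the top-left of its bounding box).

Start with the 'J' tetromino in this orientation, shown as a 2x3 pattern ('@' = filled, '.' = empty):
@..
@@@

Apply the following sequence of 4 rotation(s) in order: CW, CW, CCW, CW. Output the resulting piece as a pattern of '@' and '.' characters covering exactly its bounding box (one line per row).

Answer: @@@
..@

Derivation:
Start:
@..
@@@
After rotation 1 (CW):
@@
@.
@.
After rotation 2 (CW):
@@@
..@
After rotation 3 (CCW):
@@
@.
@.
After rotation 4 (CW):
@@@
..@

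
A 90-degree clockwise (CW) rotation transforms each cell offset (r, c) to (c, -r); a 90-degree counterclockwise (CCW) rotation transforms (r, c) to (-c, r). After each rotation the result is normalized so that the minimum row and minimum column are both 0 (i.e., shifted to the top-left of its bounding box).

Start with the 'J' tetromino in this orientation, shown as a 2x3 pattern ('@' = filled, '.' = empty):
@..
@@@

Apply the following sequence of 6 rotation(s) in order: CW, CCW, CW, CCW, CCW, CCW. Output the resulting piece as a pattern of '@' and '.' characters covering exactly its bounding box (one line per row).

Start:
@..
@@@
After rotation 1 (CW):
@@
@.
@.
After rotation 2 (CCW):
@..
@@@
After rotation 3 (CW):
@@
@.
@.
After rotation 4 (CCW):
@..
@@@
After rotation 5 (CCW):
.@
.@
@@
After rotation 6 (CCW):
@@@
..@

Answer: @@@
..@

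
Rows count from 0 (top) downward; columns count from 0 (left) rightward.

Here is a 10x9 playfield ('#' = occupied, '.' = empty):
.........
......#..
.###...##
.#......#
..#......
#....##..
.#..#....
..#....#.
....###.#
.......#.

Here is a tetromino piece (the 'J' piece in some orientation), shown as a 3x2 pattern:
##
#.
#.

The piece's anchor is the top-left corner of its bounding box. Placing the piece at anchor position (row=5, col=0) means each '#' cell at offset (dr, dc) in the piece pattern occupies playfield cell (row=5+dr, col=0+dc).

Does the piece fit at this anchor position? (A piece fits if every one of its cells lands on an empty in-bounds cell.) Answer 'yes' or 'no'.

Check each piece cell at anchor (5, 0):
  offset (0,0) -> (5,0): occupied ('#') -> FAIL
  offset (0,1) -> (5,1): empty -> OK
  offset (1,0) -> (6,0): empty -> OK
  offset (2,0) -> (7,0): empty -> OK
All cells valid: no

Answer: no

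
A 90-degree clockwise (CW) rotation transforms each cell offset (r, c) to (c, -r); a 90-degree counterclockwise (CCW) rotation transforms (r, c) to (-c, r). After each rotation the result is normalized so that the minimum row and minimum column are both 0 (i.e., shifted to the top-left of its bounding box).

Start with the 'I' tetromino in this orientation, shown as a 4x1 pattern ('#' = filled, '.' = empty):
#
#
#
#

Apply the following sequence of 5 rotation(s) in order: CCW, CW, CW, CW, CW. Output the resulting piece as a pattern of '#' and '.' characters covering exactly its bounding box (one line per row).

Start:
#
#
#
#
After rotation 1 (CCW):
####
After rotation 2 (CW):
#
#
#
#
After rotation 3 (CW):
####
After rotation 4 (CW):
#
#
#
#
After rotation 5 (CW):
####

Answer: ####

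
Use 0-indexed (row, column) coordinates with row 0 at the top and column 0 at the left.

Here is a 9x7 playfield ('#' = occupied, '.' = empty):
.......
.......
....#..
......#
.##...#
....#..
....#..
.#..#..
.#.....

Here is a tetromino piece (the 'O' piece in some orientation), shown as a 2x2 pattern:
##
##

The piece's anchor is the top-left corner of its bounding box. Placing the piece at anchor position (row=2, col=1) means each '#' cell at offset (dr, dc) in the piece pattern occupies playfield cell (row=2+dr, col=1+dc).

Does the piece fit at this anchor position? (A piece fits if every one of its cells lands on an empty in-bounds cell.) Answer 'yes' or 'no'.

Answer: yes

Derivation:
Check each piece cell at anchor (2, 1):
  offset (0,0) -> (2,1): empty -> OK
  offset (0,1) -> (2,2): empty -> OK
  offset (1,0) -> (3,1): empty -> OK
  offset (1,1) -> (3,2): empty -> OK
All cells valid: yes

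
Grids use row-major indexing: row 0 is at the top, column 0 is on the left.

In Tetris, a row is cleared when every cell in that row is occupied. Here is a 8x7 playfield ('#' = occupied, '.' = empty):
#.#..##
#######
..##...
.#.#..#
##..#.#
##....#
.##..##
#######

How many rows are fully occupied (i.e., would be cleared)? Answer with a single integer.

Check each row:
  row 0: 3 empty cells -> not full
  row 1: 0 empty cells -> FULL (clear)
  row 2: 5 empty cells -> not full
  row 3: 4 empty cells -> not full
  row 4: 3 empty cells -> not full
  row 5: 4 empty cells -> not full
  row 6: 3 empty cells -> not full
  row 7: 0 empty cells -> FULL (clear)
Total rows cleared: 2

Answer: 2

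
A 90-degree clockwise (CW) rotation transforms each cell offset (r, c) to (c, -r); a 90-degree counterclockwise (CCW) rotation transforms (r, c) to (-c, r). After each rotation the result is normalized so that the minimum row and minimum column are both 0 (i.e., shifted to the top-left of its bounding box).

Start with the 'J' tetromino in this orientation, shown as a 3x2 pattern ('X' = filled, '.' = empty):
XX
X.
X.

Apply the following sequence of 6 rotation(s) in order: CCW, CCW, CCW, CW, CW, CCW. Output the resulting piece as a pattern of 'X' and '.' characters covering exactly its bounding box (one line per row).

Answer: .X
.X
XX

Derivation:
Start:
XX
X.
X.
After rotation 1 (CCW):
X..
XXX
After rotation 2 (CCW):
.X
.X
XX
After rotation 3 (CCW):
XXX
..X
After rotation 4 (CW):
.X
.X
XX
After rotation 5 (CW):
X..
XXX
After rotation 6 (CCW):
.X
.X
XX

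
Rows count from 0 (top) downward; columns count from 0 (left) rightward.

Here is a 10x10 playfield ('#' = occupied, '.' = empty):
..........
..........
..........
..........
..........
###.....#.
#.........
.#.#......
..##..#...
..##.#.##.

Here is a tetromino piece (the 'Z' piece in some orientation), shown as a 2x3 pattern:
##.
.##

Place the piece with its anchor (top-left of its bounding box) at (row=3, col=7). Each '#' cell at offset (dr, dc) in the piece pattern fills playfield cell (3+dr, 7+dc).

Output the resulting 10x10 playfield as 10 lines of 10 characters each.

Fill (3+0,7+0) = (3,7)
Fill (3+0,7+1) = (3,8)
Fill (3+1,7+1) = (4,8)
Fill (3+1,7+2) = (4,9)

Answer: ..........
..........
..........
.......##.
........##
###.....#.
#.........
.#.#......
..##..#...
..##.#.##.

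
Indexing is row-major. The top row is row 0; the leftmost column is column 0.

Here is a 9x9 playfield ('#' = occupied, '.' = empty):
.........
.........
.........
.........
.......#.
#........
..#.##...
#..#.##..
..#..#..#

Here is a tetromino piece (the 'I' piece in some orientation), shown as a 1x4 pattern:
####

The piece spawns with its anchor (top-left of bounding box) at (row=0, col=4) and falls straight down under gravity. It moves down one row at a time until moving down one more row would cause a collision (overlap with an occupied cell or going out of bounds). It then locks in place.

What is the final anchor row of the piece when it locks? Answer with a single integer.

Spawn at (row=0, col=4). Try each row:
  row 0: fits
  row 1: fits
  row 2: fits
  row 3: fits
  row 4: blocked -> lock at row 3

Answer: 3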